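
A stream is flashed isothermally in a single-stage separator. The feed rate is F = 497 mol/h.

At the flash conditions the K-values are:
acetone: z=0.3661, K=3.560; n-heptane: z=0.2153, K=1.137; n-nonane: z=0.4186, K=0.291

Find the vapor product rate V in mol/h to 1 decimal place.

Rachford–Rice: g(β) = Σ zᵢ(Kᵢ−1)/(1+β(Kᵢ−1)) = 0.
Check two-phase: ΣzᵢKᵢ = 1.6699 > 1 and Σzᵢ/Kᵢ = 1.7307 > 1, so g(0) = 0.6699 > 0 and g(1) = -0.7307 < 0.
Newton iteration, β⁰ = 0.52:
  β = 0.5200: g = -0.04054, g' = -0.9730 → β = 0.4783
  β = 0.4783: g = -0.00010, g' = -0.9702 → β = 0.4782
Converged at β = 0.4782.
Then V = β·F = 0.4782·497 = 237.7 mol/h and L = F − V = 259.3 mol/h.

V = 237.7 mol/h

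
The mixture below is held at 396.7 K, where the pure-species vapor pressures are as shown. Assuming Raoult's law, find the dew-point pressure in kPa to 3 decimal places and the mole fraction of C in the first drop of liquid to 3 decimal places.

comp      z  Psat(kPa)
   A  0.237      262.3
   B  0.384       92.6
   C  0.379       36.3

Pdew = 64.553 kPa, x_C = 0.674

At the dew point ψ → 1, so Σzᵢ/Kᵢ = 1 with Kᵢ = Pᵢˢᵃᵗ/P ⇒ 1/P = Σzᵢ/Pᵢˢᵃᵗ.
1/P = 0.237/262.3 + 0.384/92.6 + 0.379/36.3 = 0.015491 ⇒ P = 64.553 kPa
xᵢ = zᵢP/Pᵢˢᵃᵗ ⇒ x_C = 0.379·64.553/36.3 = 0.674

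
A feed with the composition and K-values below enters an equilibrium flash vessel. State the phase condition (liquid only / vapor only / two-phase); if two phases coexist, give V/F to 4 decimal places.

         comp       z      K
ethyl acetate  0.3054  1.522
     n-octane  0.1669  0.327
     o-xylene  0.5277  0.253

liquid only

ΣzᵢKᵢ = 0.6529; Σzᵢ/Kᵢ = 2.7968.
Since ΣzᵢKᵢ < 1 the mixture is below its bubble point — single liquid phase.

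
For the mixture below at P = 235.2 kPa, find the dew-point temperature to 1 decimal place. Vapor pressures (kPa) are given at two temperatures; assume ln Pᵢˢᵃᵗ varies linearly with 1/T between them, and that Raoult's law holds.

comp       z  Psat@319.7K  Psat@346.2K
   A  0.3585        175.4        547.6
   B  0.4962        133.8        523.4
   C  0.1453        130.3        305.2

T = 329.7 K

Dew-point temperature: Σzᵢ·P/Pᵢˢᵃᵗ(T) = 1. Interpolate ln Pᵢˢᵃᵗ = aᵢ + bᵢ/T.
  T = 319.7 K: ΣzᵢP/Pᵢˢᵃᵗ = 1.6152
  T = 346.2 K: ΣzᵢP/Pᵢˢᵃᵗ = 0.4889
  T = 332.9 K: ΣzᵢP/Pᵢˢᵃᵗ = 0.8656
  T = 326.3 K: ΣzᵢP/Pᵢˢᵃᵗ = 1.1736
  T = 329.6 K: ΣzᵢP/Pᵢˢᵃᵗ = 1.0061
  T = 331.2 K: ΣzᵢP/Pᵢˢᵃᵗ = 0.9349
Interpolating between 329.6 K and 331.2 K gives T ≈ 329.7 K.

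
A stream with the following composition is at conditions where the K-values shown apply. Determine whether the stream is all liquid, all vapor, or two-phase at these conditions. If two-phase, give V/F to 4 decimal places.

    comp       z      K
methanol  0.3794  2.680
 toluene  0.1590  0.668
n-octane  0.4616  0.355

two-phase, V/F = 0.2950

ΣzᵢKᵢ = 1.2869; Σzᵢ/Kᵢ = 1.6799.
Both exceed 1, so a two-phase solution exists.
Material balance + equilibrium reduce to Σ zᵢ(Kᵢ−1)/(1+ψ(Kᵢ−1)) = 0.
Newton iteration, ψ⁰ = 0.39:
  ψ = 0.3900: g = -0.07335, g' = -0.7568 → ψ = 0.2931
  ψ = 0.2931: g = 0.00149, g' = -0.7943 → ψ = 0.2950
Converged at ψ = 0.2950.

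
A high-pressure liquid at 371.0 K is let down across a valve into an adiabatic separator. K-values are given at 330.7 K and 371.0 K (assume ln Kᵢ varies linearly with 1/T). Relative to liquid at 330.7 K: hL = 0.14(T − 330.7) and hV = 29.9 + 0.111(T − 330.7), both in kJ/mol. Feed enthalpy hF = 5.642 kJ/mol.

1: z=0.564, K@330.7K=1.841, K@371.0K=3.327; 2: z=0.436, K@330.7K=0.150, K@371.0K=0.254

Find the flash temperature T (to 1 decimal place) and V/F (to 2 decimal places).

Adiabatic flash: solve Rachford–Rice at each trial T, then check hF = ψ·hV(T) + (1−ψ)·hL(T).
  T = 330.7 K: K = (1.841, 0.150), RR gives ψ = 0.145, H_out = 4.338 kJ/mol
  T = 371.0 K: K = (3.327, 0.254), RR gives ψ = 0.569, H_out = 21.981 kJ/mol
  T = 350.9 K: K = (2.519, 0.198), RR gives ψ = 0.416, H_out = 15.037 kJ/mol
  T = 340.8 K: K = (2.164, 0.173), RR gives ψ = 0.307, H_out = 10.516 kJ/mol
  T = 335.8 K: K = (2.000, 0.161), RR gives ψ = 0.237, H_out = 7.751 kJ/mol
  T = 333.2 K: K = (1.918, 0.156), RR gives ψ = 0.193, H_out = 6.102 kJ/mol
  T = 331.9 K: K = (1.878, 0.153), RR gives ψ = 0.169, H_out = 5.210 kJ/mol
Linear interpolation between T = 331.9 (H_out = 5.210) and T = 333.2 (H_out = 6.102) on hF = 5.642 gives T ≈ 332.5 K, at which ψ = 0.18.

T = 332.5 K, V/F = 0.18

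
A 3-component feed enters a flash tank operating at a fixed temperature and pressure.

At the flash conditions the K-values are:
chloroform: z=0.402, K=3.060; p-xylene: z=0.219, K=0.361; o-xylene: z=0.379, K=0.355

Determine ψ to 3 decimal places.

ψ = 0.335

Rachford–Rice: g(ψ) = Σ zᵢ(Kᵢ−1)/(1+ψ(Kᵢ−1)) = 0.
Feasibility: ΣzᵢKᵢ = 1.444, Σzᵢ/Kᵢ = 1.806 — both > 1, two phases present.
Newton–Raphson from ψ = 0.5:
  ψ = 0.500: g = -0.1585, g' = -0.951 → ψ = 0.333
  ψ = 0.333: g = 0.0019, g' = -1.000 → ψ = 0.335
Converged at ψ = 0.335.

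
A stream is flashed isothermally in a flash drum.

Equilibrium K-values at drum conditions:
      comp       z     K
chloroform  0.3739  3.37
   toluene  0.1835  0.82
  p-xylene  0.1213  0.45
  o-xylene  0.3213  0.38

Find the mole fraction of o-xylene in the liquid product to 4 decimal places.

x_o-xylene = 0.4596

Let ψ = V/F and solve Σ zᵢ(Kᵢ−1)/(1+ψ(Kᵢ−1)) = 0.
g(0) = ΣzᵢKᵢ − 1 = 0.5872 and g(1) = 1 − Σzᵢ/Kᵢ = -0.4498, so a root lies in (0, 1).
Newton iteration, ψ⁰ = 0.5:
  ψ = 0.5000: g = -0.01146, g' = -0.7763 → ψ = 0.4852
  ψ = 0.4852: g = 0.00004, g' = -0.7824 → ψ = 0.4853
Converged at ψ = 0.4853.
Compositions from xᵢ = zᵢ/(1+ψ(Kᵢ−1)), yᵢ = Kᵢxᵢ:
  chloroform: x = 0.1739, y = 0.5860
  toluene: x = 0.2011, y = 0.1649
  p-xylene: x = 0.1655, y = 0.0745
  o-xylene: x = 0.4596, y = 0.1746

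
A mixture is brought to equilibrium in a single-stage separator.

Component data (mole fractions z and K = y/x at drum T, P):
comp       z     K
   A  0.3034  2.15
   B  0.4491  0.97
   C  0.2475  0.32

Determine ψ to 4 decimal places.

ψ = 0.3855

Let ψ = V/F and solve Σ zᵢ(Kᵢ−1)/(1+ψ(Kᵢ−1)) = 0.
Check two-phase: ΣzᵢKᵢ = 1.1671 > 1 and Σzᵢ/Kᵢ = 1.3775 > 1, so g(0) = 0.1671 > 0 and g(1) = -0.3775 < 0.
Newton iteration, ψ⁰ = 0.38:
  ψ = 0.3800: g = 0.00223, g' = -0.4028 → ψ = 0.3855
Converged at ψ = 0.3855.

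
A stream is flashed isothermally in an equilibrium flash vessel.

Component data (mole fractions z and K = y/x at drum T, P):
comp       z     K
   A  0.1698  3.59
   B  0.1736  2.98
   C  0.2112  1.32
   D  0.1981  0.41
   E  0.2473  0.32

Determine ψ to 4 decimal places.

ψ = 0.5025

Let ψ = V/F and solve Σ zᵢ(Kᵢ−1)/(1+ψ(Kᵢ−1)) = 0.
Check two-phase: ΣzᵢKᵢ = 1.5661 > 1 and Σzᵢ/Kᵢ = 1.5215 > 1, so g(0) = 0.5661 > 0 and g(1) = -0.5215 < 0.
Iterate (Newton) starting at ψ = 0.5:
  ψ = 0.5000: g = 0.00204, g' = -0.8054 → ψ = 0.5025
Converged at ψ = 0.5025.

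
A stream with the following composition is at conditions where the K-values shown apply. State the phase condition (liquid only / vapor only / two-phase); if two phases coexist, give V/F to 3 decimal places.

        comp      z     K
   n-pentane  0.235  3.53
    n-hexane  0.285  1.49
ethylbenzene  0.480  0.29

ΣzᵢKᵢ = 1.393; Σzᵢ/Kᵢ = 1.913.
Both exceed 1, so a two-phase solution exists.
Newton–Raphson from ψ = 0.47:
  ψ = 0.470: g = -0.1264, g' = -0.904 → ψ = 0.330
  ψ = 0.330: g = -0.0011, g' = -0.910 → ψ = 0.329
Converged at ψ = 0.329.

two-phase, V/F = 0.329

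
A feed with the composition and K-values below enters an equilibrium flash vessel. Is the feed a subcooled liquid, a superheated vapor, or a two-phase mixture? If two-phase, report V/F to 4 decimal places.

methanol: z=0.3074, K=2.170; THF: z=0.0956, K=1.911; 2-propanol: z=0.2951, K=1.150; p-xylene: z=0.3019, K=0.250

two-phase, V/F = 0.4452

ΣzᵢKᵢ = 1.2646; Σzᵢ/Kᵢ = 1.6559.
Both exceed 1, so a two-phase solution exists.
Let ψ = V/F and solve Σ zᵢ(Kᵢ−1)/(1+ψ(Kᵢ−1)) = 0.
Newton–Raphson from ψ = 0.54:
  ψ = 0.5400: g = -0.06082, g' = -0.6790 → ψ = 0.4504
  ψ = 0.4504: g = -0.00320, g' = -0.6135 → ψ = 0.4452
Converged at ψ = 0.4452.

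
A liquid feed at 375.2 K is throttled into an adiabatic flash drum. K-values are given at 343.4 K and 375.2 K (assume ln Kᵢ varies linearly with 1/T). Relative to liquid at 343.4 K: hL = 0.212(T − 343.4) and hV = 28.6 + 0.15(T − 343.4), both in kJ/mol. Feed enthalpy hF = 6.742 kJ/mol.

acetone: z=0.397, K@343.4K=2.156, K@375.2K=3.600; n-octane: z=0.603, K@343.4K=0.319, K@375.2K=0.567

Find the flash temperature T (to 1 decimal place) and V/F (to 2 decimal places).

Adiabatic flash: solve Rachford–Rice at each trial T, then check hF = ψ·hV(T) + (1−ψ)·hL(T).
  T = 343.4 K: K = (2.156, 0.319), RR gives ψ = 0.061, H_out = 1.754 kJ/mol
  T = 375.2 K: K = (3.600, 0.567), RR gives ψ = 0.685, H_out = 24.980 kJ/mol
  T = 359.3 K: K = (2.818, 0.431), RR gives ψ = 0.366, H_out = 13.468 kJ/mol
  T = 351.4 K: K = (2.474, 0.372), RR gives ψ = 0.223, H_out = 7.976 kJ/mol
  T = 347.4 K: K = (2.312, 0.345), RR gives ψ = 0.146, H_out = 4.995 kJ/mol
  T = 349.4 K: K = (2.392, 0.358), RR gives ψ = 0.186, H_out = 6.511 kJ/mol
Linear interpolation between T = 349.4 (H_out = 6.511) and T = 351.4 (H_out = 7.976) on hF = 6.742 gives T ≈ 349.7 K, at which ψ = 0.19.

T = 349.7 K, V/F = 0.19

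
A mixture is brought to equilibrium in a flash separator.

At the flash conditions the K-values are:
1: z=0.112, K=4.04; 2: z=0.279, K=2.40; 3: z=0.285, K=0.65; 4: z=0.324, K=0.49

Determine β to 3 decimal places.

Let β = V/F and solve Σ zᵢ(Kᵢ−1)/(1+β(Kᵢ−1)) = 0.
Feasibility: ΣzᵢKᵢ = 1.466, Σzᵢ/Kᵢ = 1.244 — both > 1, two phases present.
Newton iteration, β⁰ = 0.65:
  β = 0.650: g = -0.0574, g' = -0.514 → β = 0.538
  β = 0.538: g = 0.0012, g' = -0.540 → β = 0.541
Converged at β = 0.541.

β = 0.541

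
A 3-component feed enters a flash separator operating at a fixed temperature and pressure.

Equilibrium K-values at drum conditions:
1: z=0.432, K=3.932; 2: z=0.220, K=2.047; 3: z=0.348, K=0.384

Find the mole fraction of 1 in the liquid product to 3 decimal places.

x_1 = 0.120

Rachford–Rice: g(β) = Σ zᵢ(Kᵢ−1)/(1+β(Kᵢ−1)) = 0.
Check two-phase: ΣzᵢKᵢ = 2.283 > 1 and Σzᵢ/Kᵢ = 1.124 > 1, so g(0) = 1.283 > 0 and g(1) = -0.124 < 0.
Newton–Raphson from β = 0.34:
  β = 0.340: g = 0.5330, g' = -1.274 → β = 0.758
  β = 0.758: g = 0.1189, g' = -0.897 → β = 0.891
  β = 0.891: g = -0.0053, g' = -0.998 → β = 0.886
Converged at β = 0.886.
Compositions from xᵢ = zᵢ/(1+β(Kᵢ−1)), yᵢ = Kᵢxᵢ:
  1: x = 0.120, y = 0.472
  2: x = 0.114, y = 0.234
  3: x = 0.766, y = 0.294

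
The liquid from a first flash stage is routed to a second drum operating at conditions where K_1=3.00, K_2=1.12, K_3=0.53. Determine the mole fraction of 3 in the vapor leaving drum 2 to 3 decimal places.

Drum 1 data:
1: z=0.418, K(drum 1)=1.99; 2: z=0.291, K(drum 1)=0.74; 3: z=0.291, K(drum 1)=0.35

Drum 1:
Material balance + equilibrium reduce to Σ zᵢ(Kᵢ−1)/(1+ψ₁(Kᵢ−1)) = 0.
Check two-phase: ΣzᵢKᵢ = 1.149 > 1 and Σzᵢ/Kᵢ = 1.435 > 1, so g(0) = 0.149 > 0 and g(1) = -0.435 < 0.
Iterate (Newton) starting at ψ₁ = 0.5:
  ψ₁ = 0.500: g = -0.0904, g' = -0.479 → ψ₁ = 0.311
  ψ₁ = 0.311: g = -0.0032, g' = -0.456 → ψ₁ = 0.304
Converged at ψ₁ = 0.304.
Drum-1 compositions:
  1: x = 0.321, y = 0.639
  2: x = 0.316, y = 0.234
  3: x = 0.363, y = 0.127
Drum-2 feed = drum-1 liquid: z₂ = (0.3212, 0.3160, 0.3628).
Drum 2:
Let ψ₂ = V/F and solve Σ zᵢ(Kᵢ−1)/(1+ψ₂(Kᵢ−1)) = 0.
Feasibility: ΣzᵢKᵢ = 1.510, Σzᵢ/Kᵢ = 1.074 — both > 1, two phases present.
Newton iteration, ψ₂⁰ = 0.5:
  ψ₂ = 0.500: g = 0.1341, g' = -0.462 → ψ₂ = 0.790
  ψ₂ = 0.790: g = 0.0124, g' = -0.400 → ψ₂ = 0.821
Converged at ψ₂ = 0.821.
  1: x = 0.122, y = 0.365
  2: x = 0.288, y = 0.322
  3: x = 0.591, y = 0.313

y_3 (drum 2) = 0.313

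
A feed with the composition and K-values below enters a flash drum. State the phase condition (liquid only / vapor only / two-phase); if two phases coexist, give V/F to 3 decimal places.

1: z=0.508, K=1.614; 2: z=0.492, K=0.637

ΣzᵢKᵢ = 1.133; Σzᵢ/Kᵢ = 1.087.
Both exceed 1, so a two-phase solution exists.
Material balance + equilibrium reduce to Σ zᵢ(Kᵢ−1)/(1+ψ(Kᵢ−1)) = 0.
Binary case is linear: z₁(K₁−1)(1+ψ(K₂−1)) + z₂(K₂−1)(1+ψ(K₁−1)) = 0
⇒ ψ = [z₁(K₁−1)+z₂(K₂−1)] / [−(K₁−1)(K₂−1)] = 0.1333/0.2229 = 0.598

two-phase, V/F = 0.598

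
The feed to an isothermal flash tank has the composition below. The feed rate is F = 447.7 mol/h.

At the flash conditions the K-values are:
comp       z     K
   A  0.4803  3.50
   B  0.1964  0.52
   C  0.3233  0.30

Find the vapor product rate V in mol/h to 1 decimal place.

Material balance + equilibrium reduce to Σ zᵢ(Kᵢ−1)/(1+β(Kᵢ−1)) = 0.
Feasibility: ΣzᵢKᵢ = 1.8802, Σzᵢ/Kᵢ = 1.5926 — both > 1, two phases present.
Newton–Raphson from β = 0.5:
  β = 0.5000: g = 0.06146, g' = -1.0463 → β = 0.5587
  β = 0.5587: g = 0.00047, g' = -1.0343 → β = 0.5592
Converged at β = 0.5592.
Then V = β·F = 0.5592·447.7 = 250.4 mol/h and L = F − V = 197.3 mol/h.

V = 250.4 mol/h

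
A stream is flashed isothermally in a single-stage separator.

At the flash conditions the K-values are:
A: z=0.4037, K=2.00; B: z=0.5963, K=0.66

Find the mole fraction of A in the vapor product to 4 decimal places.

Let ψ = V/F and solve Σ zᵢ(Kᵢ−1)/(1+ψ(Kᵢ−1)) = 0.
Feasibility: ΣzᵢKᵢ = 1.2010, Σzᵢ/Kᵢ = 1.1053 — both > 1, two phases present.
Binary case is linear: z₁(K₁−1)(1+ψ(K₂−1)) + z₂(K₂−1)(1+ψ(K₁−1)) = 0
⇒ ψ = [z₁(K₁−1)+z₂(K₂−1)] / [−(K₁−1)(K₂−1)] = 0.20096/0.34000 = 0.5911
Compositions from xᵢ = zᵢ/(1+ψ(Kᵢ−1)), yᵢ = Kᵢxᵢ:
  A: x = 0.2537, y = 0.5075
  B: x = 0.7463, y = 0.4925

y_A = 0.5075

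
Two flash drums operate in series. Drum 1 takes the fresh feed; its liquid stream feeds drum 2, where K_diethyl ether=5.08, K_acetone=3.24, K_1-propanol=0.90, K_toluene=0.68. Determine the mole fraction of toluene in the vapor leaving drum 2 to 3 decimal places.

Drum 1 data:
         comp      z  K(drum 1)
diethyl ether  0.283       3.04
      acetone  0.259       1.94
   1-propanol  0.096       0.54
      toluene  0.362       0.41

Drum 1:
Rachford–Rice: g(ψ₁) = Σ zᵢ(Kᵢ−1)/(1+ψ₁(Kᵢ−1)) = 0.
Check two-phase: ΣzᵢKᵢ = 1.563 > 1 and Σzᵢ/Kᵢ = 1.287 > 1, so g(0) = 0.563 > 0 and g(1) = -0.287 < 0.
Newton iteration, ψ₁⁰ = 0.65:
  ψ₁ = 0.650: g = -0.0101, g' = -0.679 → ψ₁ = 0.635
Converged at ψ₁ = 0.635.
Drum-1 compositions:
  diethyl ether: x = 0.123, y = 0.375
  acetone: x = 0.162, y = 0.315
  1-propanol: x = 0.136, y = 0.073
  toluene: x = 0.579, y = 0.237
Drum-2 feed = drum-1 liquid: z₂ = (0.1233, 0.1622, 0.1356, 0.5789).
Drum 2:
Let ψ₂ = V/F and solve Σ zᵢ(Kᵢ−1)/(1+ψ₂(Kᵢ−1)) = 0.
g(0) = ΣzᵢKᵢ − 1 = 0.667 and g(1) = 1 − Σzᵢ/Kᵢ = -0.076, so a root lies in (0, 1).
Iterate (Newton) starting at ψ₂ = 0.5:
  ψ₂ = 0.500: g = 0.1020, g' = -0.489 → ψ₂ = 0.709
  ψ₂ = 0.709: g = 0.0155, g' = -0.358 → ψ₂ = 0.752
  ψ₂ = 0.752: g = 0.0004, g' = -0.341 → ψ₂ = 0.753
Converged at ψ₂ = 0.753.
  diethyl ether: x = 0.030, y = 0.154
  acetone: x = 0.060, y = 0.196
  1-propanol: x = 0.147, y = 0.132
  toluene: x = 0.763, y = 0.519

y_toluene (drum 2) = 0.519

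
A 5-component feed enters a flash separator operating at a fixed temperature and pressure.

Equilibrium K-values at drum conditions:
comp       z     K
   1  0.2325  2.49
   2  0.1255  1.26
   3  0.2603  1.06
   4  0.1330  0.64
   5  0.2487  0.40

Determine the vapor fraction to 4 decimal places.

ψ = 0.4247

Material balance + equilibrium reduce to Σ zᵢ(Kᵢ−1)/(1+ψ(Kᵢ−1)) = 0.
Check two-phase: ΣzᵢKᵢ = 1.1976 > 1 and Σzᵢ/Kᵢ = 1.2681 > 1, so g(0) = 0.1976 > 0 and g(1) = -0.2681 < 0.
Iterate (Newton) starting at ψ = 0.43:
  ψ = 0.4300: g = -0.00204, g' = -0.3863 → ψ = 0.4247
Converged at ψ = 0.4247.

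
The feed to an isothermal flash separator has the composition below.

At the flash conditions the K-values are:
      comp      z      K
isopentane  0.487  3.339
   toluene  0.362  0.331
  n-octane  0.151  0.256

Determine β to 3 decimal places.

Rachford–Rice: g(β) = Σ zᵢ(Kᵢ−1)/(1+β(Kᵢ−1)) = 0.
g(0) = ΣzᵢKᵢ − 1 = 0.785 and g(1) = 1 − Σzᵢ/Kᵢ = -0.829, so a root lies in (0, 1).
Newton iteration, β⁰ = 0.5:
  β = 0.500: g = -0.0177, g' = -1.144 → β = 0.484
Converged at β = 0.484.

β = 0.484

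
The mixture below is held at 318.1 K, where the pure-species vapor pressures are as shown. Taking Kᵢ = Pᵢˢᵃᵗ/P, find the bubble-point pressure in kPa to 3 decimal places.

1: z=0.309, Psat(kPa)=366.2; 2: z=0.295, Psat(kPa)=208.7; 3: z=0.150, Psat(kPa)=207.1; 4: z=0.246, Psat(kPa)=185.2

At the bubble point ψ → 0, so ΣzᵢKᵢ = 1 with Kᵢ = Pᵢˢᵃᵗ/P ⇒ P = ΣzᵢPᵢˢᵃᵗ.
P = 0.309·366.2 + 0.295·208.7 + 0.150·207.1 + 0.246·185.2 = 251.346 kPa

Pbub = 251.346 kPa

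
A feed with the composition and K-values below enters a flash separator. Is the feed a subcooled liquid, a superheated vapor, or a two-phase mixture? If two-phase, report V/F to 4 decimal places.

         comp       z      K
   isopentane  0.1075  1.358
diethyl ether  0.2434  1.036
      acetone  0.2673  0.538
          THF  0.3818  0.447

ΣzᵢKᵢ = 0.7126; Σzᵢ/Kᵢ = 1.6651.
Since ΣzᵢKᵢ < 1 the mixture is below its bubble point — single liquid phase.

subcooled liquid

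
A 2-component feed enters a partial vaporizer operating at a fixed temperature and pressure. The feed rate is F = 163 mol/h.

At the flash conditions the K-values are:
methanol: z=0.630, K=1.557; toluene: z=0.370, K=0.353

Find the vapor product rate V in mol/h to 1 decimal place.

Rachford–Rice: g(β) = Σ zᵢ(Kᵢ−1)/(1+β(Kᵢ−1)) = 0.
Feasibility: ΣzᵢKᵢ = 1.112, Σzᵢ/Kᵢ = 1.453 — both > 1, two phases present.
Binary case is linear: z₁(K₁−1)(1+β(K₂−1)) + z₂(K₂−1)(1+β(K₁−1)) = 0
⇒ β = [z₁(K₁−1)+z₂(K₂−1)] / [−(K₁−1)(K₂−1)] = 0.1115/0.3604 = 0.309
Then V = β·F = 0.3095·163 = 50.4 mol/h and L = F − V = 112.6 mol/h.

V = 50.4 mol/h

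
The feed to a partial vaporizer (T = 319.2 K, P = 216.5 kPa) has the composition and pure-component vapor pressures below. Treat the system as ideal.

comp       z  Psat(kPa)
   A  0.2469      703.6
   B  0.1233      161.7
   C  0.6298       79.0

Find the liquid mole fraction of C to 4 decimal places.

Raoult's law: Kᵢ = Pᵢˢᵃᵗ/P = Pᵢˢᵃᵗ/216.5.
  K_A = 703.6/216.5 = 3.249885, K_B = 161.7/216.5 = 0.746882, K_C = 79.0/216.5 = 0.364896
Material balance + equilibrium reduce to Σ zᵢ(Kᵢ−1)/(1+ψ(Kᵢ−1)) = 0.
Check two-phase: ΣzᵢKᵢ = 1.1243 > 1 and Σzᵢ/Kᵢ = 1.9670 > 1, so g(0) = 0.1243 > 0 and g(1) = -0.9670 < 0.
Newton–Raphson from ψ = 0.5:
  ψ = 0.5000: g = -0.36042, g' = -0.8326 → ψ = 0.0671
  ψ = 0.0671: g = 0.03308, g' = -1.2287 → ψ = 0.0940
  ψ = 0.0940: g = 0.00113, g' = -1.1471 → ψ = 0.0950
Converged at ψ = 0.0950.
Compositions from xᵢ = zᵢ/(1+ψ(Kᵢ−1)), yᵢ = Kᵢxᵢ:
  A: x = 0.2034, y = 0.6611
  B: x = 0.1263, y = 0.0944
  C: x = 0.6702, y = 0.2446

x_C = 0.6702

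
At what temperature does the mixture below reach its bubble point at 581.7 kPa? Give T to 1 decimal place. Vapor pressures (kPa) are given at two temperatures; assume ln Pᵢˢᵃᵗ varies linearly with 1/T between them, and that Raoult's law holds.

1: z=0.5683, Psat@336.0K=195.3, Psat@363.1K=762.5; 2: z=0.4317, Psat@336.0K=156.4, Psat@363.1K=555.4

T = 359.9 K

Bubble-point temperature: ΣzᵢPᵢˢᵃᵗ(T) = P. Interpolate ln Pᵢˢᵃᵗ = aᵢ + bᵢ/T.
  T = 336.0 K: ΣzᵢPᵢˢᵃᵗ = 178.51 kPa
  T = 363.1 K: ΣzᵢPᵢˢᵃᵗ = 673.09 kPa
  T = 349.6 K: ΣzᵢPᵢˢᵃᵗ = 356.44 kPa
  T = 356.4 K: ΣzᵢPᵢˢᵃᵗ = 493.90 kPa
  T = 359.8 K: ΣzᵢPᵢˢᵃᵗ = 578.74 kPa
  T = 361.5 K: ΣzᵢPᵢˢᵃᵗ = 625.78 kPa
Interpolating between 359.8 K and 361.5 K gives T ≈ 359.9 K.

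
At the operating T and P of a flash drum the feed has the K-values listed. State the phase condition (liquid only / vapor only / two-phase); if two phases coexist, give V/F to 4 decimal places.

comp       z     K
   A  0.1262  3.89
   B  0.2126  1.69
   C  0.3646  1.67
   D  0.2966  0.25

two-phase, V/F = 0.6083

ΣzᵢKᵢ = 1.5332; Σzᵢ/Kᵢ = 1.5630.
Both exceed 1, so a two-phase solution exists.
Let ψ = V/F and solve Σ zᵢ(Kᵢ−1)/(1+ψ(Kᵢ−1)) = 0.
Newton iteration, ψ⁰ = 0.31:
  ψ = 0.3100: g = 0.22565, g' = -0.7574 → ψ = 0.6079
  ψ = 0.6079: g = 0.00033, g' = -0.8352 → ψ = 0.6083
Converged at ψ = 0.6083.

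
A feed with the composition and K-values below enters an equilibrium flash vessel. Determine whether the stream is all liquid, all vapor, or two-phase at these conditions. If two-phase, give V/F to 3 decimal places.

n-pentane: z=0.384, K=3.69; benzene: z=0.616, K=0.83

ΣzᵢKᵢ = 1.928; Σzᵢ/Kᵢ = 0.846.
Since Σzᵢ/Kᵢ < 1 the mixture is above its dew point — single vapor phase.

all vapor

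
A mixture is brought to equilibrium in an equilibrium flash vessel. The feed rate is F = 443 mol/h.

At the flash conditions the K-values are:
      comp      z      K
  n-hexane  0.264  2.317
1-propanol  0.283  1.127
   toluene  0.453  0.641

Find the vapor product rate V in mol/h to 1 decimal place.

Material balance + equilibrium reduce to Σ zᵢ(Kᵢ−1)/(1+β(Kᵢ−1)) = 0.
Feasibility: ΣzᵢKᵢ = 1.221, Σzᵢ/Kᵢ = 1.072 — both > 1, two phases present.
Newton iteration, β⁰ = 0.57:
  β = 0.570: g = 0.0276, g' = -0.246 → β = 0.683
  β = 0.683: g = 0.0008, g' = -0.233 → β = 0.686
Converged at β = 0.686.
Then V = β·F = 0.6858·443 = 303.8 mol/h and L = F − V = 139.2 mol/h.

V = 303.8 mol/h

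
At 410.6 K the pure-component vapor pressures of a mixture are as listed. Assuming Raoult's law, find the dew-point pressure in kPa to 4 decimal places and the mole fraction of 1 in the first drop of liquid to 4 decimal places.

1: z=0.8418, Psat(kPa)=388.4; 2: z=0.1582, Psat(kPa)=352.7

At the dew point ψ → 1, so Σzᵢ/Kᵢ = 1 with Kᵢ = Pᵢˢᵃᵗ/P ⇒ 1/P = Σzᵢ/Pᵢˢᵃᵗ.
1/P = 0.8418/388.4 + 0.1582/352.7 = 0.0026159 ⇒ P = 382.2786 kPa
xᵢ = zᵢP/Pᵢˢᵃᵗ ⇒ x_1 = 0.8418·382.2786/388.4 = 0.8285

Pdew = 382.2786 kPa, x_1 = 0.8285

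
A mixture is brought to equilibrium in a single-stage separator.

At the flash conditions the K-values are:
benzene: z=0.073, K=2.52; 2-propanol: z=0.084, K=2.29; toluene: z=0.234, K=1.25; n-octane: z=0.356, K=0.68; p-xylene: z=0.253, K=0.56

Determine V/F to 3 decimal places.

Material balance + equilibrium reduce to Σ zᵢ(Kᵢ−1)/(1+V/F(Kᵢ−1)) = 0.
Feasibility: ΣzᵢKᵢ = 1.053, Σzᵢ/Kᵢ = 1.228 — both > 1, two phases present.
Iterate (Newton) starting at V/F = 0.34:
  V/F = 0.340: g = -0.0563, g' = -0.267 → V/F = 0.129
  V/F = 0.129: g = 0.0055, g' = -0.329 → V/F = 0.146
Converged at V/F = 0.146.

V/F = 0.146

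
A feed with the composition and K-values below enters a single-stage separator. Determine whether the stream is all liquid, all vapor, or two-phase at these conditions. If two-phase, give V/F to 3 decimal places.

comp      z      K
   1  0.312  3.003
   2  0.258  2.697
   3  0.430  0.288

two-phase, V/F = 0.569

ΣzᵢKᵢ = 1.757; Σzᵢ/Kᵢ = 1.693.
Both exceed 1, so a two-phase solution exists.
Iterate (Newton) starting at ψ = 0.58:
  ψ = 0.580: g = -0.0118, g' = -1.089 → ψ = 0.569
Converged at ψ = 0.569.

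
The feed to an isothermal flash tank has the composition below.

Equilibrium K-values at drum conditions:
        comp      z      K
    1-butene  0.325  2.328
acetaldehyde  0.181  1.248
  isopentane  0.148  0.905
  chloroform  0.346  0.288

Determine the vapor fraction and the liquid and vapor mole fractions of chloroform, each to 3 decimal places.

Newton–Raphson from ψ = 0.5:
  ψ = 0.500: g = -0.0980, g' = -0.640 → ψ = 0.347
  ψ = 0.347: g = -0.0049, g' = -0.589 → ψ = 0.339
Converged at ψ = 0.339.
Compositions from xᵢ = zᵢ/(1+ψ(Kᵢ−1)), yᵢ = Kᵢxᵢ:
  1-butene: x = 0.224, y = 0.522
  acetaldehyde: x = 0.167, y = 0.208
  isopentane: x = 0.153, y = 0.138
  chloroform: x = 0.456, y = 0.131

ψ = 0.339, x_chloroform = 0.456, y_chloroform = 0.131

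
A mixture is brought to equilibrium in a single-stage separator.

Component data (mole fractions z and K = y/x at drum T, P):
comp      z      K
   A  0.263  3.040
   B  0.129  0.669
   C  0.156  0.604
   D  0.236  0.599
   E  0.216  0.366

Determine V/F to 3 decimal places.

Rachford–Rice: g(V/F) = Σ zᵢ(Kᵢ−1)/(1+V/F(Kᵢ−1)) = 0.
Check two-phase: ΣzᵢKᵢ = 1.200 > 1 and Σzᵢ/Kᵢ = 1.522 > 1, so g(0) = 0.200 > 0 and g(1) = -0.522 < 0.
Iterate (Newton) starting at V/F = 0.69:
  V/F = 0.690: g = -0.2918, g' = -0.606 → V/F = 0.208
  V/F = 0.208: g = 0.0023, g' = -0.745 → V/F = 0.211
Converged at V/F = 0.211.

V/F = 0.211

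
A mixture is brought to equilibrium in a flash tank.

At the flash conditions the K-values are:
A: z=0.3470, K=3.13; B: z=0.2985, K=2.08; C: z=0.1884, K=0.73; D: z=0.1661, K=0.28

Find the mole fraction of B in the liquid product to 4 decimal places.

Material balance + equilibrium reduce to Σ zᵢ(Kᵢ−1)/(1+β(Kᵢ−1)) = 0.
Check two-phase: ΣzᵢKᵢ = 1.8910 > 1 and Σzᵢ/Kᵢ = 1.1057 > 1, so g(0) = 0.8910 > 0 and g(1) = -0.1057 < 0.
Iterate (Newton) starting at β = 0.5:
  β = 0.5000: g = 0.32159, g' = -0.7446 → β = 0.9319
  β = 0.9319: g = -0.02317, g' = -1.0831 → β = 0.9105
  β = 0.9105: g = -0.00068, g' = -1.0207 → β = 0.9099
Converged at β = 0.9099.
Compositions from xᵢ = zᵢ/(1+β(Kᵢ−1)), yᵢ = Kᵢxᵢ:
  A: x = 0.1181, y = 0.3697
  B: x = 0.1506, y = 0.3132
  C: x = 0.2498, y = 0.1823
  D: x = 0.4816, y = 0.1348

x_B = 0.1506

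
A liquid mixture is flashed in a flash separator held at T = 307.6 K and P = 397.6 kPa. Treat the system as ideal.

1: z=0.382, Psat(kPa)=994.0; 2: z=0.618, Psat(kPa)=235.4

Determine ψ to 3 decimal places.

ψ = 0.524

Raoult's law: Kᵢ = Pᵢˢᵃᵗ/P = Pᵢˢᵃᵗ/397.6.
  K_1 = 994.0/397.6 = 2.50000, K_2 = 235.4/397.6 = 0.59205
Let ψ = V/F and solve Σ zᵢ(Kᵢ−1)/(1+ψ(Kᵢ−1)) = 0.
Feasibility: ΣzᵢKᵢ = 1.321, Σzᵢ/Kᵢ = 1.197 — both > 1, two phases present.
Binary case is linear: z₁(K₁−1)(1+ψ(K₂−1)) + z₂(K₂−1)(1+ψ(K₁−1)) = 0
⇒ ψ = [z₁(K₁−1)+z₂(K₂−1)] / [−(K₁−1)(K₂−1)] = 0.3209/0.6119 = 0.524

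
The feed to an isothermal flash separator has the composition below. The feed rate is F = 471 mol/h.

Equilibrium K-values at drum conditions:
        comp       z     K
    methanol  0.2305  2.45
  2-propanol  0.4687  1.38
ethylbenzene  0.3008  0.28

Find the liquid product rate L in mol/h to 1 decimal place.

L = 231.5 mol/h

Rachford–Rice: g(β) = Σ zᵢ(Kᵢ−1)/(1+β(Kᵢ−1)) = 0.
g(0) = ΣzᵢKᵢ − 1 = 0.2958 and g(1) = 1 − Σzᵢ/Kᵢ = -0.5080, so a root lies in (0, 1).
Newton–Raphson from β = 0.4:
  β = 0.4000: g = 0.06196, g' = -0.5527 → β = 0.5121
  β = 0.5121: g = -0.00217, g' = -0.5983 → β = 0.5085
Converged at β = 0.5085.
Then V = β·F = 0.5085·471 = 239.5 mol/h and L = F − V = 231.5 mol/h.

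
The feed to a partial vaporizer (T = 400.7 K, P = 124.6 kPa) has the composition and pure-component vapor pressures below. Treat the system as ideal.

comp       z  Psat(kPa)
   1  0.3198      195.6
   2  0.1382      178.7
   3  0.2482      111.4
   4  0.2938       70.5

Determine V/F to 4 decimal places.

Raoult's law: Kᵢ = Pᵢˢᵃᵗ/P = Pᵢˢᵃᵗ/124.6.
  K_1 = 195.6/124.6 = 1.569823, K_2 = 178.7/124.6 = 1.434189, K_3 = 111.4/124.6 = 0.894061, K_4 = 70.5/124.6 = 0.565811
Newton iteration, V/F⁰ = 0.5:
  V/F = 0.5000: g = 0.00042, g' = -0.1740 → V/F = 0.5024
Converged at V/F = 0.5024.

V/F = 0.5024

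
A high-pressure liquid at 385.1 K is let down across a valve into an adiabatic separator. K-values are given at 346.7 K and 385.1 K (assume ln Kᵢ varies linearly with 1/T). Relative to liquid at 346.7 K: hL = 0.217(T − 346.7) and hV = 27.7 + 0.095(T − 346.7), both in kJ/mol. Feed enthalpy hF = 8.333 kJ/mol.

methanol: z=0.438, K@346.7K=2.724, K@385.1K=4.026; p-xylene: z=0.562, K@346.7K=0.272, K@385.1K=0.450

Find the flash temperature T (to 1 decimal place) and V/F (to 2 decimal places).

T = 348.3 K, V/F = 0.29

Adiabatic flash: solve Rachford–Rice at each trial T, then check hF = ψ·hV(T) + (1−ψ)·hL(T).
  T = 346.7 K: K = (2.724, 0.272), RR gives ψ = 0.276, H_out = 7.636 kJ/mol
  T = 385.1 K: K = (4.026, 0.450), RR gives ψ = 0.611, H_out = 22.387 kJ/mol
  T = 365.9 K: K = (3.346, 0.355), RR gives ψ = 0.439, H_out = 15.298 kJ/mol
  T = 356.3 K: K = (3.027, 0.312), RR gives ψ = 0.359, H_out = 11.609 kJ/mol
  T = 351.5 K: K = (2.874, 0.291), RR gives ψ = 0.318, H_out = 9.669 kJ/mol
  T = 349.1 K: K = (2.798, 0.282), RR gives ψ = 0.297, H_out = 8.666 kJ/mol
Linear interpolation between T = 346.7 (H_out = 7.636) and T = 349.1 (H_out = 8.666) on hF = 8.333 gives T ≈ 348.3 K, at which ψ = 0.29.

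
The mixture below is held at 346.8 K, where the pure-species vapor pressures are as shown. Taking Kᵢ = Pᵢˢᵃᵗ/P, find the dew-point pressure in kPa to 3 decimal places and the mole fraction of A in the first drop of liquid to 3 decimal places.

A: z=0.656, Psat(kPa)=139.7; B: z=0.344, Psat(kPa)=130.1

Pdew = 136.242 kPa, x_A = 0.640

At the dew point ψ → 1, so Σzᵢ/Kᵢ = 1 with Kᵢ = Pᵢˢᵃᵗ/P ⇒ 1/P = Σzᵢ/Pᵢˢᵃᵗ.
1/P = 0.656/139.7 + 0.344/130.1 = 0.007340 ⇒ P = 136.242 kPa
xᵢ = zᵢP/Pᵢˢᵃᵗ ⇒ x_A = 0.656·136.242/139.7 = 0.640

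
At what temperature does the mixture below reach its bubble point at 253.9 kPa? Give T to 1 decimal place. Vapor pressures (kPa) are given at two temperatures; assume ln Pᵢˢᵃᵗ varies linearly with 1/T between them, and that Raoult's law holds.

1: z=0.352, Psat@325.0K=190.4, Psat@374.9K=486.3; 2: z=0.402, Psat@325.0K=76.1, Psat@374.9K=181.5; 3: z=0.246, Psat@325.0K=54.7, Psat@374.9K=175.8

Bubble-point temperature: ΣzᵢPᵢˢᵃᵗ(T) = P. Interpolate ln Pᵢˢᵃᵗ = aᵢ + bᵢ/T.
  T = 325.0 K: ΣzᵢPᵢˢᵃᵗ = 111.07 kPa
  T = 374.9 K: ΣzᵢPᵢˢᵃᵗ = 287.39 kPa
  T = 349.9 K: ΣzᵢPᵢˢᵃᵗ = 184.46 kPa
  T = 362.4 K: ΣzᵢPᵢˢᵃᵗ = 231.95 kPa
  T = 368.6 K: ΣzᵢPᵢˢᵃᵗ = 258.42 kPa
  T = 365.5 K: ΣzᵢPᵢˢᵃᵗ = 244.94 kPa
  T = 367.1 K: ΣzᵢPᵢˢᵃᵗ = 251.83 kPa
Interpolating between 367.1 K and 368.6 K gives T ≈ 367.6 K.

T = 367.6 K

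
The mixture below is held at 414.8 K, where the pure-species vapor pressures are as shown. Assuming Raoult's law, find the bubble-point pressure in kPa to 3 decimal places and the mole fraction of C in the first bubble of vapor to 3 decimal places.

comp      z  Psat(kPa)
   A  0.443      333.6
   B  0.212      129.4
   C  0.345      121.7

At the bubble point ψ → 0, so ΣzᵢKᵢ = 1 with Kᵢ = Pᵢˢᵃᵗ/P ⇒ P = ΣzᵢPᵢˢᵃᵗ.
P = 0.443·333.6 + 0.212·129.4 + 0.345·121.7 = 217.204 kPa
yᵢ = zᵢPᵢˢᵃᵗ/P ⇒ y_C = 0.345·121.7/217.204 = 0.193

Pbub = 217.204 kPa, y_C = 0.193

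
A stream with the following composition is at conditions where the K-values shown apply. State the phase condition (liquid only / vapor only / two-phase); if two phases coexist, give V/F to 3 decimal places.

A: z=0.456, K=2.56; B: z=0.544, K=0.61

ΣzᵢKᵢ = 1.499; Σzᵢ/Kᵢ = 1.070.
Both exceed 1, so a two-phase solution exists.
Material balance + equilibrium reduce to Σ zᵢ(Kᵢ−1)/(1+ψ(Kᵢ−1)) = 0.
Binary case is linear: z₁(K₁−1)(1+ψ(K₂−1)) + z₂(K₂−1)(1+ψ(K₁−1)) = 0
⇒ ψ = [z₁(K₁−1)+z₂(K₂−1)] / [−(K₁−1)(K₂−1)] = 0.4992/0.6084 = 0.821

two-phase, V/F = 0.821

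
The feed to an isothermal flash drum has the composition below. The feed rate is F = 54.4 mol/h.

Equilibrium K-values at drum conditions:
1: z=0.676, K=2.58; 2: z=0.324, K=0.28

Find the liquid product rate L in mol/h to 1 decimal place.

L = 14.5 mol/h

Let ψ = V/F and solve Σ zᵢ(Kᵢ−1)/(1+ψ(Kᵢ−1)) = 0.
Feasibility: ΣzᵢKᵢ = 1.835, Σzᵢ/Kᵢ = 1.419 — both > 1, two phases present.
Binary case is linear: z₁(K₁−1)(1+ψ(K₂−1)) + z₂(K₂−1)(1+ψ(K₁−1)) = 0
⇒ ψ = [z₁(K₁−1)+z₂(K₂−1)] / [−(K₁−1)(K₂−1)] = 0.8348/1.1376 = 0.734
Then V = ψ·F = 0.7338·54.4 = 39.9 mol/h and L = F − V = 14.5 mol/h.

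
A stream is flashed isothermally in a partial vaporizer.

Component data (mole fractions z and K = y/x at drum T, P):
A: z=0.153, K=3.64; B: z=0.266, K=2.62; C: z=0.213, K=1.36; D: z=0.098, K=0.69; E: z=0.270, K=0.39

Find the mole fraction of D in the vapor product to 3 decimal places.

Newton–Raphson from V/F = 0.5:
  V/F = 0.500: g = 0.2042, g' = -0.652 → V/F = 0.813
  V/F = 0.813: g = 0.0062, g' = -0.667 → V/F = 0.822
Converged at V/F = 0.822.
Compositions from xᵢ = zᵢ/(1+V/F(Kᵢ−1)), yᵢ = Kᵢxᵢ:
  A: x = 0.048, y = 0.176
  B: x = 0.114, y = 0.299
  C: x = 0.164, y = 0.224
  D: x = 0.132, y = 0.091
  E: x = 0.542, y = 0.211

y_D = 0.091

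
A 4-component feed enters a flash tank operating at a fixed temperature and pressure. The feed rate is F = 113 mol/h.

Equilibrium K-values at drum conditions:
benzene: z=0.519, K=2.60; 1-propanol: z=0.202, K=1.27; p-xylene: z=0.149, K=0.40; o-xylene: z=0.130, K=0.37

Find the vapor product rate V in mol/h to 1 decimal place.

V = 101.8 mol/h

Material balance + equilibrium reduce to Σ zᵢ(Kᵢ−1)/(1+ψ(Kᵢ−1)) = 0.
Feasibility: ΣzᵢKᵢ = 1.714, Σzᵢ/Kᵢ = 1.083 — both > 1, two phases present.
Iterate (Newton) starting at ψ = 0.4:
  ψ = 0.400: g = 0.3284, g' = -0.691 → ψ = 0.875
  ψ = 0.875: g = 0.0192, g' = -0.735 → ψ = 0.901
Converged at ψ = 0.901.
Then V = ψ·F = 0.9009·113 = 101.8 mol/h and L = F − V = 11.2 mol/h.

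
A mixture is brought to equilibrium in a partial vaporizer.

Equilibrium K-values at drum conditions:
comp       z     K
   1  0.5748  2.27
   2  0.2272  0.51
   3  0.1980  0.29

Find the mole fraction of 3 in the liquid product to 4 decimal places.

x_3 = 0.3521

Material balance + equilibrium reduce to Σ zᵢ(Kᵢ−1)/(1+ψ(Kᵢ−1)) = 0.
Check two-phase: ΣzᵢKᵢ = 1.4781 > 1 and Σzᵢ/Kᵢ = 1.3815 > 1, so g(0) = 0.4781 > 0 and g(1) = -0.3815 < 0.
Newton iteration, ψ⁰ = 0.63:
  ψ = 0.6300: g = -0.00986, g' = -0.7270 → ψ = 0.6164
Converged at ψ = 0.6164.
Compositions from xᵢ = zᵢ/(1+ψ(Kᵢ−1)), yᵢ = Kᵢxᵢ:
  1: x = 0.3224, y = 0.7319
  2: x = 0.3255, y = 0.1660
  3: x = 0.3521, y = 0.1021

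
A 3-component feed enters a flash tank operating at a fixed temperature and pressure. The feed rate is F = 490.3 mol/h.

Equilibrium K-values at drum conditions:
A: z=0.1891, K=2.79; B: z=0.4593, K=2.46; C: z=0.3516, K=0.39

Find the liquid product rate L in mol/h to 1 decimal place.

L = 80.5 mol/h

Rachford–Rice: g(V/F) = Σ zᵢ(Kᵢ−1)/(1+V/F(Kᵢ−1)) = 0.
Feasibility: ΣzᵢKᵢ = 1.7946, Σzᵢ/Kᵢ = 1.1560 — both > 1, two phases present.
Newton–Raphson from V/F = 0.6:
  V/F = 0.6000: g = 0.18237, g' = -0.7445 → V/F = 0.8449
  V/F = 0.8449: g = -0.00765, g' = -0.8494 → V/F = 0.8359
Converged at V/F = 0.8359.
Then V = V/F·F = 0.8359·490.3 = 409.8 mol/h and L = F − V = 80.5 mol/h.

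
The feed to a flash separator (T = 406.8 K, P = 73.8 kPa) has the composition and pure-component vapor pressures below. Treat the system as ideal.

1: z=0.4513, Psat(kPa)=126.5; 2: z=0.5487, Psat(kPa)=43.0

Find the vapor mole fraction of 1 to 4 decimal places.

Raoult's law: Kᵢ = Pᵢˢᵃᵗ/P = Pᵢˢᵃᵗ/73.8.
  K_1 = 126.5/73.8 = 1.714092, K_2 = 43.0/73.8 = 0.582656
Let ψ = V/F and solve Σ zᵢ(Kᵢ−1)/(1+ψ(Kᵢ−1)) = 0.
Feasibility: ΣzᵢKᵢ = 1.0933, Σzᵢ/Kᵢ = 1.2050 — both > 1, two phases present.
Binary case is linear: z₁(K₁−1)(1+ψ(K₂−1)) + z₂(K₂−1)(1+ψ(K₁−1)) = 0
⇒ ψ = [z₁(K₁−1)+z₂(K₂−1)] / [−(K₁−1)(K₂−1)] = 0.09327/0.29802 = 0.3130
Compositions from xᵢ = zᵢ/(1+ψ(Kᵢ−1)), yᵢ = Kᵢxᵢ:
  1: x = 0.3689, y = 0.6323
  2: x = 0.6311, y = 0.3677

y_1 = 0.6323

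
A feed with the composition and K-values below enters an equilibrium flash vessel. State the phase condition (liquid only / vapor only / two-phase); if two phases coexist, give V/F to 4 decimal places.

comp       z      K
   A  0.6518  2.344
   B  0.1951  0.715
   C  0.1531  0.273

ΣzᵢKᵢ = 1.7091; Σzᵢ/Kᵢ = 1.1117.
Both exceed 1, so a two-phase solution exists.
Iterate (Newton) starting at ψ = 0.5:
  ψ = 0.5000: g = 0.28422, g' = -0.6424 → ψ = 0.9424
  ψ = 0.9424: g = -0.04303, g' = -1.0750 → ψ = 0.9024
  ψ = 0.9024: g = -0.00256, g' = -0.9531 → ψ = 0.8997
Converged at ψ = 0.8997.

two-phase, V/F = 0.8997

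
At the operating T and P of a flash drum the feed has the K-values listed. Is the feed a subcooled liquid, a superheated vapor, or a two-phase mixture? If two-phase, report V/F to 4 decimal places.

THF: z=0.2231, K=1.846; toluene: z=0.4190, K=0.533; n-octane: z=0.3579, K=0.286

ΣzᵢKᵢ = 0.7375; Σzᵢ/Kᵢ = 2.1584.
Since ΣzᵢKᵢ < 1 the mixture is below its bubble point — single liquid phase.

subcooled liquid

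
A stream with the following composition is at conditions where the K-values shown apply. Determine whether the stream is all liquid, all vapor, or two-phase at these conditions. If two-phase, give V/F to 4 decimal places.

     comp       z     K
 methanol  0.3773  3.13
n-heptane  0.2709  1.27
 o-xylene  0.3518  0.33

ΣzᵢKᵢ = 1.6411; Σzᵢ/Kᵢ = 1.3999.
Both exceed 1, so a two-phase solution exists.
Rachford–Rice: g(ψ) = Σ zᵢ(Kᵢ−1)/(1+ψ(Kᵢ−1)) = 0.
Iterate (Newton) starting at ψ = 0.5:
  ψ = 0.5000: g = 0.09917, g' = -0.7739 → ψ = 0.6282
  ψ = 0.6282: g = -0.00072, g' = -0.7984 → ψ = 0.6273
Converged at ψ = 0.6273.

two-phase, V/F = 0.6273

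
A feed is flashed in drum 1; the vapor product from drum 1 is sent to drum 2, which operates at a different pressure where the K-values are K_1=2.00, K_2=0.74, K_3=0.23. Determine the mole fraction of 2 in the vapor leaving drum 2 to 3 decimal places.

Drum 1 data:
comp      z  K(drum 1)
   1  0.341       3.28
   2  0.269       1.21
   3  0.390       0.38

Drum 1:
Material balance + equilibrium reduce to Σ zᵢ(Kᵢ−1)/(1+ψ₁(Kᵢ−1)) = 0.
Feasibility: ΣzᵢKᵢ = 1.592, Σzᵢ/Kᵢ = 1.353 — both > 1, two phases present.
Newton–Raphson from ψ₁ = 0.44:
  ψ₁ = 0.440: g = 0.1073, g' = -0.735 → ψ₁ = 0.586
  ψ₁ = 0.586: g = 0.0033, g' = -0.704 → ψ₁ = 0.591
Converged at ψ₁ = 0.591.
Drum-1 compositions:
  1: x = 0.145, y = 0.477
  2: x = 0.239, y = 0.290
  3: x = 0.615, y = 0.234
Drum-2 feed = drum-1 vapor: z₂ = (0.4766, 0.2896, 0.2338).
Drum 2:
Newton iteration, ψ₂⁰ = 0.5:
  ψ₂ = 0.500: g = -0.0616, g' = -0.604 → ψ₂ = 0.398
  ψ₂ = 0.398: g = -0.0027, g' = -0.556 → ψ₂ = 0.393
Converged at ψ₂ = 0.393.
  1: x = 0.342, y = 0.684
  2: x = 0.323, y = 0.239
  3: x = 0.335, y = 0.077

y_2 (drum 2) = 0.239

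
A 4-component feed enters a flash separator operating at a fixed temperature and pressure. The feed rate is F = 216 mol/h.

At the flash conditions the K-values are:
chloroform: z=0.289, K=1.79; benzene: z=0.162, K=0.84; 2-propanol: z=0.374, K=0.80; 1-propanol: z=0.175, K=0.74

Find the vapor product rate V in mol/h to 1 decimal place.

V = 108.1 mol/h

Let ψ = V/F and solve Σ zᵢ(Kᵢ−1)/(1+ψ(Kᵢ−1)) = 0.
g(0) = ΣzᵢKᵢ − 1 = 0.082 and g(1) = 1 − Σzᵢ/Kᵢ = -0.058, so a root lies in (0, 1).
Iterate (Newton) starting at ψ = 0.5:
  ψ = 0.500: g = 0.0001, g' = -0.132 → ψ = 0.501
Converged at ψ = 0.501.
Then V = ψ·F = 0.5006·216 = 108.1 mol/h and L = F − V = 107.9 mol/h.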